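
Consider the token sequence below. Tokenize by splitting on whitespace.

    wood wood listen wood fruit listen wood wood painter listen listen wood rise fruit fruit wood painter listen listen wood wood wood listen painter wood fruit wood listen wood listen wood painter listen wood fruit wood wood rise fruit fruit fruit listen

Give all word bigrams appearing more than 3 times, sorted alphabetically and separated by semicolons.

listen wood; wood listen; wood wood

Bigram counts meeting the condition (more than 3 times):
  listen wood: 7
  wood listen: 4
  wood wood: 5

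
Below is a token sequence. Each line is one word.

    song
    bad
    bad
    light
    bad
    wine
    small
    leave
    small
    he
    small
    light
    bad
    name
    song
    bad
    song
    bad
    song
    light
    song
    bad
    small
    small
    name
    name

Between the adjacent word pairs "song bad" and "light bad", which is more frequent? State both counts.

"song bad" (4 vs 2)

"song bad": 4 occurrences
"light bad": 2 occurrences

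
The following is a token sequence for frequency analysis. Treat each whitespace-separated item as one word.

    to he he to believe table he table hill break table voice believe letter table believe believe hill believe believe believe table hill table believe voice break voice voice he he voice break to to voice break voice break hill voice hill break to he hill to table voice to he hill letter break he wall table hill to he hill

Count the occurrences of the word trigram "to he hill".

3

Scanning the 59 overlapping trigram windows for "to he hill":
  position 44–46: to he hill
  position 50–52: to he hill
  position 59–61: to he hill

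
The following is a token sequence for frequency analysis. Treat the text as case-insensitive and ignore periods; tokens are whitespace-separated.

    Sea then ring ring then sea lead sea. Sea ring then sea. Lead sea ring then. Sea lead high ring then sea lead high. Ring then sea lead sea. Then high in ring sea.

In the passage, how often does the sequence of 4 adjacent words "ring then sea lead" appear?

Scanning the 31 overlapping 4-gram windows for "ring then sea lead":
  position 4–7: ring then sea lead
  position 10–13: ring then sea lead
  position 15–18: ring then sea lead
  position 20–23: ring then sea lead
  position 25–28: ring then sea lead

5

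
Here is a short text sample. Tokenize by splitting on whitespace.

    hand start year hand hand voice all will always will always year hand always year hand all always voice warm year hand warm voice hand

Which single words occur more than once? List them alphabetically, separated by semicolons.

Unigram counts meeting the condition (more than once):
  all: 2
  always: 4
  hand: 7
  voice: 3
  warm: 2
  will: 2
  year: 4

all; always; hand; voice; warm; will; year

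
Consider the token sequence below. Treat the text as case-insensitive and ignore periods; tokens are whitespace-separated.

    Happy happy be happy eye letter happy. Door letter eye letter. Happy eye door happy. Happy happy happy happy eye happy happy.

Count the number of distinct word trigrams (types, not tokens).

22 tokens → 20 trigram windows in total.
Repeated trigrams (each contributes count−1 duplicates):
  happy happy happy: 3
  eye letter happy: 2
3 duplicate windows → 20 − 3 = 17 distinct.

17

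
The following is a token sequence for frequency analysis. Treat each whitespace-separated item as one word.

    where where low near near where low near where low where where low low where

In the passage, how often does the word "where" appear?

Scanning the 15 tokens for "where":
  position 1: where
  position 2: where
  position 6: where
  position 9: where
  position 11: where
  position 12: where
  position 15: where

7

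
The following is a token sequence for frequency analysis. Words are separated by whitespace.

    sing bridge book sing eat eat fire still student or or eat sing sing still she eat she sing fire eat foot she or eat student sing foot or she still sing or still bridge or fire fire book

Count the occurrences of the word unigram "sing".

7

Scanning the 39 tokens for "sing":
  position 1: sing
  position 4: sing
  position 13: sing
  position 14: sing
  position 19: sing
  position 27: sing
  position 32: sing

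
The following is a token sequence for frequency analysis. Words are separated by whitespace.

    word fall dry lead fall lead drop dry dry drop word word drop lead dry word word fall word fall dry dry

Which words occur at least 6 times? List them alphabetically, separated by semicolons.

Unigram counts meeting the condition (at least 6 times):
  dry: 6
  word: 6

dry; word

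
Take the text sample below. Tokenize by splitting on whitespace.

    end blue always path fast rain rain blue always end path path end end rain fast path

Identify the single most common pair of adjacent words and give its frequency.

Bigram frequencies (highest first):
  blue always: 2
  end blue: 1
  always path: 1
  path fast: 1
  fast rain: 1
  rain rain: 1
  … (9 more, each ≤ 1)

"blue always", 2 times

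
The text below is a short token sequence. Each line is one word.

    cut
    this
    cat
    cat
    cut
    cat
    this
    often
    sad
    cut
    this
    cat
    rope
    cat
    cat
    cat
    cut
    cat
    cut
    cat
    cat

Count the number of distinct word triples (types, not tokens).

21 tokens → 19 trigram windows in total.
Repeated trigrams (each contributes count−1 duplicates):
  cat cut cat: 3
  cat cat cut: 2
  cut this cat: 2
4 duplicate windows → 19 − 4 = 15 distinct.

15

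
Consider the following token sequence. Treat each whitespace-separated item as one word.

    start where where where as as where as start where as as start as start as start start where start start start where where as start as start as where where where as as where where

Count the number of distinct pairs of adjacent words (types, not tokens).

36 tokens → 35 bigram windows in total.
Repeated bigrams (each contributes count−1 duplicates):
  as start: 6
  where where: 6
  where as: 5
  start as: 4
  start where: 4
  as as: 3
  as where: 3
  start start: 3
26 duplicate windows → 35 − 26 = 9 distinct.

9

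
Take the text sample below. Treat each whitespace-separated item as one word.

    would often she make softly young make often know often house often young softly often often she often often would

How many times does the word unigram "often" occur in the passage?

Scanning the 20 tokens for "often":
  position 2: often
  position 8: often
  position 10: often
  position 12: often
  position 15: often
  position 16: often
  position 18: often
  position 19: often

8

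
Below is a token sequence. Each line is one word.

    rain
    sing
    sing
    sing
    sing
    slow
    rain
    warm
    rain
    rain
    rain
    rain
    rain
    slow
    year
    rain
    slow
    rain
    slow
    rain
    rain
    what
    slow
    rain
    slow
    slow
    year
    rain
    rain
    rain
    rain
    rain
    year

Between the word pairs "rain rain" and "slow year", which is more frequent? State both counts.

"rain rain": 9 occurrences
"slow year": 2 occurrences

"rain rain" (9 vs 2)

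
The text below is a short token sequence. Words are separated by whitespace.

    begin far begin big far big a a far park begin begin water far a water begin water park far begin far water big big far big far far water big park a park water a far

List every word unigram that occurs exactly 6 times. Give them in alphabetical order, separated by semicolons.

Unigram counts meeting the condition (exactly 6 times):
  begin: 6
  big: 6
  water: 6

begin; big; water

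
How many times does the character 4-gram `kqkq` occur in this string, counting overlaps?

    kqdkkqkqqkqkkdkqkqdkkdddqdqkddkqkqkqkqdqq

5

Sliding a length-4 window over the 41 characters (38 positions):
  position 5–8: kqkq
  position 15–18: kqkq
  position 31–34: kqkq
  position 33–36: kqkq
  position 35–38: kqkq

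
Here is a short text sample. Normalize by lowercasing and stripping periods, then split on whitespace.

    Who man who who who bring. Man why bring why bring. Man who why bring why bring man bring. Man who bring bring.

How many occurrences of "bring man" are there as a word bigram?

Scanning the 22 overlapping bigram windows for "bring man":
  position 6–7: bring man
  position 11–12: bring man
  position 17–18: bring man
  position 19–20: bring man

4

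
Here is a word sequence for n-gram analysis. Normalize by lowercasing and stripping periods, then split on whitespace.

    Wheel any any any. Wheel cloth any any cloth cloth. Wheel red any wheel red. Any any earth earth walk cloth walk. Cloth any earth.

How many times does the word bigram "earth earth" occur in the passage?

1

Scanning the 24 overlapping bigram windows for "earth earth":
  position 18–19: earth earth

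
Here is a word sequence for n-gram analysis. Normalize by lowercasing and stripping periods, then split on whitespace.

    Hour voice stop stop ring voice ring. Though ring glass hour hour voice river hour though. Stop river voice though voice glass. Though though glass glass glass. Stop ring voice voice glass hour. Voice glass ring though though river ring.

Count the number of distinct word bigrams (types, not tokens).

40 tokens → 39 bigram windows in total.
Repeated bigrams (each contributes count−1 duplicates):
  hour voice: 3
  voice glass: 3
  glass glass: 2
  glass hour: 2
  ring though: 2
  ring voice: 2
  stop ring: 2
  though though: 2
10 duplicate windows → 39 − 10 = 29 distinct.

29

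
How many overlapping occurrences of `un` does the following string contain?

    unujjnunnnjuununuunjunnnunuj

7

Sliding a length-2 window over the 28 characters (27 positions):
  position 1–2: un
  position 7–8: un
  position 13–14: un
  position 15–16: un
  position 18–19: un
  position 21–22: un
  position 25–26: un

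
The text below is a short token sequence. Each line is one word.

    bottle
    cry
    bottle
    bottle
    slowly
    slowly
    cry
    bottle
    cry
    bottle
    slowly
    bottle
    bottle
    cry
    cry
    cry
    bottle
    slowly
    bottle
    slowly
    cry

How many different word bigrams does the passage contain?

8

21 tokens → 20 bigram windows in total.
Repeated bigrams (each contributes count−1 duplicates):
  bottle slowly: 4
  cry bottle: 4
  bottle cry: 3
  bottle bottle: 2
  cry cry: 2
  slowly bottle: 2
  slowly cry: 2
12 duplicate windows → 20 − 12 = 8 distinct.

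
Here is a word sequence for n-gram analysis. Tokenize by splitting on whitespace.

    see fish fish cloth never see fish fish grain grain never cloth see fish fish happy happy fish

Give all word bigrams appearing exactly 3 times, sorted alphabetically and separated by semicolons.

Bigram counts meeting the condition (exactly 3 times):
  fish fish: 3
  see fish: 3

fish fish; see fish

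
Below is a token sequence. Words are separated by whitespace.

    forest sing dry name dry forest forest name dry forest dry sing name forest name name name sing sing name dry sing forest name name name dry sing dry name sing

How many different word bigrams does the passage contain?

31 tokens → 30 bigram windows in total.
Repeated bigrams (each contributes count−1 duplicates):
  name dry: 4
  name name: 4
  dry sing: 3
  forest name: 3
  dry forest: 2
  dry name: 2
  name sing: 2
  sing dry: 2
  … (1 more repeated)
15 duplicate windows → 30 − 15 = 15 distinct.

15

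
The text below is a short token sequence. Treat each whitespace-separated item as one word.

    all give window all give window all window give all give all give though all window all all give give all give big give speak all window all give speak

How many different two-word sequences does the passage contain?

30 tokens → 29 bigram windows in total.
Repeated bigrams (each contributes count−1 duplicates):
  all give: 7
  window all: 4
  all window: 3
  give all: 3
  give speak: 2
  give window: 2
15 duplicate windows → 29 − 15 = 14 distinct.

14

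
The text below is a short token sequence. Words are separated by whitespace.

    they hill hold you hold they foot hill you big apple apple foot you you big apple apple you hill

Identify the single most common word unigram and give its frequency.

Unigram frequencies (highest first):
  you: 5
  apple: 4
  hill: 3
  they: 2
  hold: 2
  foot: 2
  … (1 more, each ≤ 2)

"you", 5 times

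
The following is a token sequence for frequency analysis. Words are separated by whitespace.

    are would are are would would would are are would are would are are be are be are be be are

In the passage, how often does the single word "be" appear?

4

Scanning the 21 tokens for "be":
  position 15: be
  position 17: be
  position 19: be
  position 20: be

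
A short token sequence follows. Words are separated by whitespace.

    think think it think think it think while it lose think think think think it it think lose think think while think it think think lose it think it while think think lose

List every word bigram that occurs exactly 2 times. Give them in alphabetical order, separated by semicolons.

lose think; think while; while think

Bigram counts meeting the condition (exactly 2 times):
  lose think: 2
  think while: 2
  while think: 2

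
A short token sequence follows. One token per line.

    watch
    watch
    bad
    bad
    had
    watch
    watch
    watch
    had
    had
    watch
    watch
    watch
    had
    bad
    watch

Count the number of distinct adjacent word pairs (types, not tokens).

9

16 tokens → 15 bigram windows in total.
Repeated bigrams (each contributes count−1 duplicates):
  watch watch: 5
  had watch: 2
  watch had: 2
6 duplicate windows → 15 − 6 = 9 distinct.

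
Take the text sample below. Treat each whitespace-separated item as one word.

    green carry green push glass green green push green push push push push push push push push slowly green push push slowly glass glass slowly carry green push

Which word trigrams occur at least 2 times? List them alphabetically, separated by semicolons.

carry green push; green push push; push push push; push push slowly

Trigram counts meeting the condition (at least 2 times):
  carry green push: 2
  green push push: 2
  push push push: 6
  push push slowly: 2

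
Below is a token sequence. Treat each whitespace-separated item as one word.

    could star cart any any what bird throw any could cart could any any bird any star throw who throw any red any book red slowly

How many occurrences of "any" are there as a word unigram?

Scanning the 26 tokens for "any":
  position 4: any
  position 5: any
  position 9: any
  position 13: any
  position 14: any
  position 16: any
  position 21: any
  position 23: any

8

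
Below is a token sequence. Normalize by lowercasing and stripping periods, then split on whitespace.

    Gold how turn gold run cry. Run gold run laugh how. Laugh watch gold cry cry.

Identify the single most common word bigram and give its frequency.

"gold run", 2 times

Bigram frequencies (highest first):
  gold run: 2
  gold how: 1
  how turn: 1
  turn gold: 1
  run cry: 1
  cry run: 1
  … (8 more, each ≤ 1)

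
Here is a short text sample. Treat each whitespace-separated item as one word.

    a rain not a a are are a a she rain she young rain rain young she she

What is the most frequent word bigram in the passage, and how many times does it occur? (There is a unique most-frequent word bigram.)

"a a", 2 times

Bigram frequencies (highest first):
  a a: 2
  a rain: 1
  rain not: 1
  not a: 1
  a are: 1
  are are: 1
  … (10 more, each ≤ 1)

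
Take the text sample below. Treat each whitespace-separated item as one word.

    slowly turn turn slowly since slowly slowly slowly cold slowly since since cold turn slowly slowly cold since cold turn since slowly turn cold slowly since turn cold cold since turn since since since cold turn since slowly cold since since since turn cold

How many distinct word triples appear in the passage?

44 tokens → 42 trigram windows in total.
Repeated trigrams (each contributes count−1 duplicates):
  since cold turn: 3
  cold slowly since: 2
  cold turn since: 2
  since since cold: 2
  since since since: 2
  since turn cold: 2
  slowly cold since: 2
  slowly slowly cold: 2
  … (1 more repeated)
10 duplicate windows → 42 − 10 = 32 distinct.

32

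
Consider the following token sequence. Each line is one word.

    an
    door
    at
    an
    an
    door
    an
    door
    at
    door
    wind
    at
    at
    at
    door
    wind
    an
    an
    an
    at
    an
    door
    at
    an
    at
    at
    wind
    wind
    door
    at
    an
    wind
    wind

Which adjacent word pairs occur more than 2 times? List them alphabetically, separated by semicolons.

an an; an door; at an; at at; door at

Bigram counts meeting the condition (more than 2 times):
  an an: 3
  an door: 4
  at an: 4
  at at: 3
  door at: 4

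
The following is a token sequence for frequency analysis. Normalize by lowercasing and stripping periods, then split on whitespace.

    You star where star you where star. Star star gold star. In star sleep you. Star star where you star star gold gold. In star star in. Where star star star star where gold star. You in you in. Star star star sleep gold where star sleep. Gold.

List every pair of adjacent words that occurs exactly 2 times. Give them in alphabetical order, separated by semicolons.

Bigram counts meeting the condition (exactly 2 times):
  gold star: 2
  sleep gold: 2
  star gold: 2
  star in: 2
  star you: 2
  you in: 2

gold star; sleep gold; star gold; star in; star you; you in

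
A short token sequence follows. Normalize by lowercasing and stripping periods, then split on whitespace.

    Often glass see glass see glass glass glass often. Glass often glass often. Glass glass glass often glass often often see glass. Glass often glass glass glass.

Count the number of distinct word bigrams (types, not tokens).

27 tokens → 26 bigram windows in total.
Repeated bigrams (each contributes count−1 duplicates):
  glass glass: 7
  glass often: 6
  often glass: 6
  see glass: 3
  glass see: 2
19 duplicate windows → 26 − 19 = 7 distinct.

7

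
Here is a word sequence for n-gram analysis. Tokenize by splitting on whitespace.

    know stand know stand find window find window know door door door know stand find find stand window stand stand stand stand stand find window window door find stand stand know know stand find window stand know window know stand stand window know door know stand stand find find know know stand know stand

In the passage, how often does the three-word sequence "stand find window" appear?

3

Scanning the 52 overlapping trigram windows for "stand find window":
  position 4–6: stand find window
  position 23–25: stand find window
  position 33–35: stand find window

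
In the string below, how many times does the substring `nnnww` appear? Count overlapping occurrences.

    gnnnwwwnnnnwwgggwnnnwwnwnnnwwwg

4

Sliding a length-5 window over the 31 characters (27 positions):
  position 2–6: nnnww
  position 9–13: nnnww
  position 18–22: nnnww
  position 25–29: nnnww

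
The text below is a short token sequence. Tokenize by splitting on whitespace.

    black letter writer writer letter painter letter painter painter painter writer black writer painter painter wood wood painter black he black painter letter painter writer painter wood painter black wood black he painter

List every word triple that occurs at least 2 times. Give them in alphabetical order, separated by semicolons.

painter letter painter; wood painter black

Trigram counts meeting the condition (at least 2 times):
  painter letter painter: 2
  wood painter black: 2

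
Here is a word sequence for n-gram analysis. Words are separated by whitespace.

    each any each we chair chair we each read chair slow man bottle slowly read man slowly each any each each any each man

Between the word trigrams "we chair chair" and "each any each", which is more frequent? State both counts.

"each any each" (3 vs 1)

"we chair chair": 1 occurrence
"each any each": 3 occurrences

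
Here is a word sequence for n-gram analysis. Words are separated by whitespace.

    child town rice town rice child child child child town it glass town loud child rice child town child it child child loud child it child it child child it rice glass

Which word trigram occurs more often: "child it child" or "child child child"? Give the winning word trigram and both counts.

"child it child": 3 occurrences
"child child child": 2 occurrences

"child it child" (3 vs 2)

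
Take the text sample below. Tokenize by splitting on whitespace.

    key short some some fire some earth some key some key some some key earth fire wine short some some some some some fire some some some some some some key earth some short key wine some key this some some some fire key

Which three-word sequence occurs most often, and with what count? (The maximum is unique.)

Trigram frequencies (highest first):
  some some some: 8
  some some fire: 3
  short some some: 2
  some fire some: 2
  some key some: 2
  some some key: 2
  … (22 more, each ≤ 2)

"some some some", 8 times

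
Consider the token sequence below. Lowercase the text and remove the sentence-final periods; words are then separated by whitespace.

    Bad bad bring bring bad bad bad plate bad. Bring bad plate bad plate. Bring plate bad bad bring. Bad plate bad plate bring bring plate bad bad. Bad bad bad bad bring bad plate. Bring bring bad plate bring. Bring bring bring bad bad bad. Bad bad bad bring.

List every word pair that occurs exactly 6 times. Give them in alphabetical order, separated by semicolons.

bring bad; bring bring

Bigram counts meeting the condition (exactly 6 times):
  bring bad: 6
  bring bring: 6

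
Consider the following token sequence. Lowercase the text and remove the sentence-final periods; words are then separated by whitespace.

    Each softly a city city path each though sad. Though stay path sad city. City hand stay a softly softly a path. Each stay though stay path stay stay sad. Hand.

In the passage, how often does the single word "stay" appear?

6

Scanning the 31 tokens for "stay":
  position 11: stay
  position 17: stay
  position 24: stay
  position 26: stay
  position 28: stay
  position 29: stay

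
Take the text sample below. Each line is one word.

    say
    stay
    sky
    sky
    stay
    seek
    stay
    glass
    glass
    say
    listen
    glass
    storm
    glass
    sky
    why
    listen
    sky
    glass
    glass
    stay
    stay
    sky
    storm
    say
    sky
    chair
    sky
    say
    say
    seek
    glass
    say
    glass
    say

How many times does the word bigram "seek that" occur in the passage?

Scanning the 34 overlapping bigram windows for "seek that":
  (none found)

0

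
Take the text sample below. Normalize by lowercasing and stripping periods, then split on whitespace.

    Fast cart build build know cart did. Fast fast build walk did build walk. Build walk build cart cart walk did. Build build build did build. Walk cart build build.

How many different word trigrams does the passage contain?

24

30 tokens → 28 trigram windows in total.
Repeated trigrams (each contributes count−1 duplicates):
  build walk build: 2
  cart build build: 2
  did build walk: 2
  walk did build: 2
4 duplicate windows → 28 − 4 = 24 distinct.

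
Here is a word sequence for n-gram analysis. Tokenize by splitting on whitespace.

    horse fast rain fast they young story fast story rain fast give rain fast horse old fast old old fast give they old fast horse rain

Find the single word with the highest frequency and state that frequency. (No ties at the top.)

Unigram frequencies (highest first):
  fast: 8
  rain: 4
  old: 4
  horse: 3
  they: 2
  story: 2
  … (2 more, each ≤ 2)

"fast", 8 times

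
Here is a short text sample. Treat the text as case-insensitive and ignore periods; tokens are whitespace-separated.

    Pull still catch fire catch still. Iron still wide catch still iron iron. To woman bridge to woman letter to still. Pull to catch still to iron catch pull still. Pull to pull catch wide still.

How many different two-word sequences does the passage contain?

28

36 tokens → 35 bigram windows in total.
Repeated bigrams (each contributes count−1 duplicates):
  catch still: 3
  pull still: 2
  pull to: 2
  still iron: 2
  still pull: 2
  to woman: 2
7 duplicate windows → 35 − 7 = 28 distinct.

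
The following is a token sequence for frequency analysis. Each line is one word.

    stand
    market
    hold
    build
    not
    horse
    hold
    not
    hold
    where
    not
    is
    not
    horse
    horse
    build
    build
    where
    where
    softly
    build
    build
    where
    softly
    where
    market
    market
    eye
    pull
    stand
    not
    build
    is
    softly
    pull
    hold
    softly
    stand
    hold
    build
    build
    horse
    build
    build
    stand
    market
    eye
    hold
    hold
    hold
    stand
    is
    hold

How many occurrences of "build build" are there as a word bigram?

4

Scanning the 52 overlapping bigram windows for "build build":
  position 16–17: build build
  position 21–22: build build
  position 40–41: build build
  position 43–44: build build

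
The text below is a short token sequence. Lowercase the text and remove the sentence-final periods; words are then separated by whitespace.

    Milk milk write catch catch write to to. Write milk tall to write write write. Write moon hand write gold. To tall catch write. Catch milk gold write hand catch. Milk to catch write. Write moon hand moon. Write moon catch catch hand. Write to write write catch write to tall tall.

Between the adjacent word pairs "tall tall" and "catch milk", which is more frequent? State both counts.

"tall tall": 1 occurrence
"catch milk": 2 occurrences

"catch milk" (2 vs 1)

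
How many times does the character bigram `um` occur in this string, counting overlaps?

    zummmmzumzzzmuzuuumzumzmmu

4

Sliding a length-2 window over the 26 characters (25 positions):
  position 2–3: um
  position 8–9: um
  position 18–19: um
  position 21–22: um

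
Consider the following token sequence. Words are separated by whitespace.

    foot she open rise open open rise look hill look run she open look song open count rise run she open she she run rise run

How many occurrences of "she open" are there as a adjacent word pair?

3

Scanning the 25 overlapping bigram windows for "she open":
  position 2–3: she open
  position 12–13: she open
  position 20–21: she open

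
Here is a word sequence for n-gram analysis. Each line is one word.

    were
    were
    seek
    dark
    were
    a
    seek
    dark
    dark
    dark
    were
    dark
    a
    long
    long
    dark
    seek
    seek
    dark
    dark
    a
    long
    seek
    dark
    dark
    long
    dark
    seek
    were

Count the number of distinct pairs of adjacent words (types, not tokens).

17

29 tokens → 28 bigram windows in total.
Repeated bigrams (each contributes count−1 duplicates):
  dark dark: 4
  seek dark: 4
  a long: 2
  dark a: 2
  dark seek: 2
  dark were: 2
  long dark: 2
11 duplicate windows → 28 − 11 = 17 distinct.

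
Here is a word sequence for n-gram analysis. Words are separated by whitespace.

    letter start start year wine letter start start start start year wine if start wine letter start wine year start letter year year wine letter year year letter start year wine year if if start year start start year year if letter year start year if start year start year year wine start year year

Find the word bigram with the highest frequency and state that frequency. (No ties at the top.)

"start year", 9 times

Bigram frequencies (highest first):
  start year: 9
  start start: 5
  year wine: 5
  year year: 5
  letter start: 4
  year start: 4
  … (12 more, each ≤ 3)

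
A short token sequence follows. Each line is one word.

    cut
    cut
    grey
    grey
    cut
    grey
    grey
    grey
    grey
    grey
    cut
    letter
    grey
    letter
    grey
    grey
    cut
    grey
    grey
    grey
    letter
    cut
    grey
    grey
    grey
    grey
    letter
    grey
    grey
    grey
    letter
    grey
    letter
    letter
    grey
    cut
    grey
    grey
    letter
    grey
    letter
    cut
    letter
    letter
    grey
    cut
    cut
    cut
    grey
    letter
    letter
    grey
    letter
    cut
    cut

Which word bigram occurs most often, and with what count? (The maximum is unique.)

Bigram frequencies (highest first):
  grey grey: 14
  grey letter: 9
  letter grey: 8
  cut grey: 6
  grey cut: 5
  cut cut: 4
  … (3 more, each ≤ 3)

"grey grey", 14 times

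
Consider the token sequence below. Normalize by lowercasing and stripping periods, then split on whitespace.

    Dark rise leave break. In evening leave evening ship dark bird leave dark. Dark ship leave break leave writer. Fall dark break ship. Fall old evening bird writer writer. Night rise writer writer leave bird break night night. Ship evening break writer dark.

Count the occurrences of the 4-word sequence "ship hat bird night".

Scanning the 40 overlapping 4-gram windows for "ship hat bird night":
  (none found)

0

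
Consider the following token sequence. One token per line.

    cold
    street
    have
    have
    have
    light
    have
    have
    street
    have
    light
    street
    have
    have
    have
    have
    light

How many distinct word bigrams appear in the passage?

7

17 tokens → 16 bigram windows in total.
Repeated bigrams (each contributes count−1 duplicates):
  have have: 6
  have light: 3
  street have: 3
9 duplicate windows → 16 − 9 = 7 distinct.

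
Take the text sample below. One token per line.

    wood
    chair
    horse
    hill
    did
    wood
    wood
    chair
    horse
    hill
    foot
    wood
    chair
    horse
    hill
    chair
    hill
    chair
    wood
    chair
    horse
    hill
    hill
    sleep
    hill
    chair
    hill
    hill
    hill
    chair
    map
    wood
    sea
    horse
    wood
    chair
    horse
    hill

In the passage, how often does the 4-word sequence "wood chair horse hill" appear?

5

Scanning the 35 overlapping 4-gram windows for "wood chair horse hill":
  position 1–4: wood chair horse hill
  position 7–10: wood chair horse hill
  position 12–15: wood chair horse hill
  position 19–22: wood chair horse hill
  position 35–38: wood chair horse hill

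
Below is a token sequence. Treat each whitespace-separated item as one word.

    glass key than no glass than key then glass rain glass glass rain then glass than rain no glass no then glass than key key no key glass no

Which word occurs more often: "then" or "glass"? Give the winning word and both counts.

"glass" (9 vs 3)

"then": 3 occurrences
"glass": 9 occurrences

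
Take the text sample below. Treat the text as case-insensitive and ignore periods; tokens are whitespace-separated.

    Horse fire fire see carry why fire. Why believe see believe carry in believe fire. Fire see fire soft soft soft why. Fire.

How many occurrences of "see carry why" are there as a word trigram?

1

Scanning the 21 overlapping trigram windows for "see carry why":
  position 4–6: see carry why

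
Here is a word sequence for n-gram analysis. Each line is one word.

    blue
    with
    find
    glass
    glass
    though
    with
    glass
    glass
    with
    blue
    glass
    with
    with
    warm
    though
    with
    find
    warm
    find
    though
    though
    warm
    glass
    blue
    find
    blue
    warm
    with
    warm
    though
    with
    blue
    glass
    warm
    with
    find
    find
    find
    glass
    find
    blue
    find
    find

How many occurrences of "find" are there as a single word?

10

Scanning the 44 tokens for "find":
  position 3: find
  position 18: find
  position 20: find
  position 26: find
  position 37: find
  position 38: find
  position 39: find
  position 41: find
  position 43: find
  position 44: find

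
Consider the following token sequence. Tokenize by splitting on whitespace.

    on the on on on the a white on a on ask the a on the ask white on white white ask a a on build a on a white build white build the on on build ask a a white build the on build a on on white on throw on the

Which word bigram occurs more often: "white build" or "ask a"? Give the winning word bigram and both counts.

"white build": 3 occurrences
"ask a": 2 occurrences

"white build" (3 vs 2)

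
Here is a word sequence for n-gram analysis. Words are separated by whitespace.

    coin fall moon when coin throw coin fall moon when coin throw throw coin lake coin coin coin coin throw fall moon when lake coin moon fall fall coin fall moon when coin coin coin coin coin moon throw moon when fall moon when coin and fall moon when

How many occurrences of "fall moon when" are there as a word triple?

6

Scanning the 47 overlapping trigram windows for "fall moon when":
  position 2–4: fall moon when
  position 8–10: fall moon when
  position 21–23: fall moon when
  position 30–32: fall moon when
  position 42–44: fall moon when
  position 47–49: fall moon when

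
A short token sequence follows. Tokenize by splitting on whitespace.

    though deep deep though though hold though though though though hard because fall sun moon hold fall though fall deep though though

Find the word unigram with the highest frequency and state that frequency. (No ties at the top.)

"though", 10 times

Unigram frequencies (highest first):
  though: 10
  deep: 3
  fall: 3
  hold: 2
  hard: 1
  because: 1
  … (2 more, each ≤ 1)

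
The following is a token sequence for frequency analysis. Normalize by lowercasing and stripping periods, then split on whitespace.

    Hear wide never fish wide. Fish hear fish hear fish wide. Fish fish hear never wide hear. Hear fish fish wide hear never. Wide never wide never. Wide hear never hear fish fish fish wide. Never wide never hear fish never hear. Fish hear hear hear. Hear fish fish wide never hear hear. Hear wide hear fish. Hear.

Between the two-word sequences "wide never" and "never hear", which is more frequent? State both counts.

"wide never": 6 occurrences
"never hear": 4 occurrences

"wide never" (6 vs 4)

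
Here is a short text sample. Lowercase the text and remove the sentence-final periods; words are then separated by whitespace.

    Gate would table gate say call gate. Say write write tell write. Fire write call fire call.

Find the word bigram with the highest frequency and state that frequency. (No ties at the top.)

Bigram frequencies (highest first):
  gate say: 2
  gate would: 1
  would table: 1
  table gate: 1
  say call: 1
  call gate: 1
  … (9 more, each ≤ 1)

"gate say", 2 times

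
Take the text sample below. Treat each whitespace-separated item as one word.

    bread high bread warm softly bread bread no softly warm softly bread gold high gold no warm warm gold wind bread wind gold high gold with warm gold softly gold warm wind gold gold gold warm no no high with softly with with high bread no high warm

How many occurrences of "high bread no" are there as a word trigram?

1

Scanning the 46 overlapping trigram windows for "high bread no":
  position 44–46: high bread no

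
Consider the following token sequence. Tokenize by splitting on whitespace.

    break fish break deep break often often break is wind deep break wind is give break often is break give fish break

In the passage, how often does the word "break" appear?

8

Scanning the 22 tokens for "break":
  position 1: break
  position 3: break
  position 5: break
  position 8: break
  position 12: break
  position 16: break
  position 19: break
  position 22: break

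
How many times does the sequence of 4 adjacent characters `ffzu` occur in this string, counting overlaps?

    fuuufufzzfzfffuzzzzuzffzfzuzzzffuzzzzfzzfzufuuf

Sliding a length-4 window over the 47 characters (44 positions):
  (no match at any position)

0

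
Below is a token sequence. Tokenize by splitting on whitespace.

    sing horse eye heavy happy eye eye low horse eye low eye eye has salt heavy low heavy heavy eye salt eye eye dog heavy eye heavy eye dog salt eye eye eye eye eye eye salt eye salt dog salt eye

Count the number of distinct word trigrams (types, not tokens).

42 tokens → 40 trigram windows in total.
Repeated trigrams (each contributes count−1 duplicates):
  eye eye eye: 4
  dog salt eye: 2
  eye salt eye: 2
  salt eye eye: 2
6 duplicate windows → 40 − 6 = 34 distinct.

34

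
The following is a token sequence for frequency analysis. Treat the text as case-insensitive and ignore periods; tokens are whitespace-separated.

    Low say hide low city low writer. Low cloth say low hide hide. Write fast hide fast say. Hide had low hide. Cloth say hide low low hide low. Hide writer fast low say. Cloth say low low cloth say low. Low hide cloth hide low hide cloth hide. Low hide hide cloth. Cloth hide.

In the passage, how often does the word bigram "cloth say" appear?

Scanning the 54 overlapping bigram windows for "cloth say":
  position 9–10: cloth say
  position 23–24: cloth say
  position 35–36: cloth say
  position 39–40: cloth say

4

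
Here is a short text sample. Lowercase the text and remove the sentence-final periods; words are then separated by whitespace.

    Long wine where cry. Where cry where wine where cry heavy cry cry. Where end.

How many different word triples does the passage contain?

11

15 tokens → 13 trigram windows in total.
Repeated trigrams (each contributes count−1 duplicates):
  where cry where: 2
  wine where cry: 2
2 duplicate windows → 13 − 2 = 11 distinct.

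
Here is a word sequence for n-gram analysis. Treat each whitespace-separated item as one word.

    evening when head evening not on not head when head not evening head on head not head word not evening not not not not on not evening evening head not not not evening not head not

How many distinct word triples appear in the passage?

30

36 tokens → 34 trigram windows in total.
Repeated trigrams (each contributes count−1 duplicates):
  not not not: 3
  not evening not: 2
  not on not: 2
4 duplicate windows → 34 − 4 = 30 distinct.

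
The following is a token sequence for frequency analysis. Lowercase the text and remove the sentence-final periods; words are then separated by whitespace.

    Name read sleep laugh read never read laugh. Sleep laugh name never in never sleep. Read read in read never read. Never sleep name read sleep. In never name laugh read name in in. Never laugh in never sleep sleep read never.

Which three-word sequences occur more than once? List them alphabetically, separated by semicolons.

Trigram counts meeting the condition (more than once):
  in never sleep: 2
  name read sleep: 2
  read never read: 2

in never sleep; name read sleep; read never read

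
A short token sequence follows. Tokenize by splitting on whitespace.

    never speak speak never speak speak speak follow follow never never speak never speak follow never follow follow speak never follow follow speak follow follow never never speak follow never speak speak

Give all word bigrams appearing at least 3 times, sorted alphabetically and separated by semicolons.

Bigram counts meeting the condition (at least 3 times):
  follow follow: 4
  follow never: 4
  never speak: 6
  speak follow: 4
  speak never: 3
  speak speak: 4

follow follow; follow never; never speak; speak follow; speak never; speak speak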